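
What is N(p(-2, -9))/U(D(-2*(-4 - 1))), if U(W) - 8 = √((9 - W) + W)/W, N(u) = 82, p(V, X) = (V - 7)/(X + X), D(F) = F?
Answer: 820/83 ≈ 9.8795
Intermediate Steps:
p(V, X) = (-7 + V)/(2*X) (p(V, X) = (-7 + V)/((2*X)) = (-7 + V)*(1/(2*X)) = (-7 + V)/(2*X))
U(W) = 8 + 3/W (U(W) = 8 + √((9 - W) + W)/W = 8 + √9/W = 8 + 3/W)
N(p(-2, -9))/U(D(-2*(-4 - 1))) = 82/(8 + 3/((-2*(-4 - 1)))) = 82/(8 + 3/((-2*(-5)))) = 82/(8 + 3/10) = 82/(83/10) = 82*(10/83) = 820/83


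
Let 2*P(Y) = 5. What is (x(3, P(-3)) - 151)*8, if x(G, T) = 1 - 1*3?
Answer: -1224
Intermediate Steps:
P(Y) = 5/2 (P(Y) = (1/2)*5 = 5/2)
x(G, T) = -2 (x(G, T) = 1 - 3 = -2)
(x(3, P(-3)) - 151)*8 = (-2 - 151)*8 = -153*8 = -1224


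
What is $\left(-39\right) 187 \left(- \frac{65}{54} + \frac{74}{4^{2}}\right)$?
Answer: $- \frac{1796509}{72} \approx -24952.0$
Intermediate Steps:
$\left(-39\right) 187 \left(- \frac{65}{54} + \frac{74}{4^{2}}\right) = - 7293 \left(\left(-65\right) \frac{1}{54} + \frac{74}{16}\right) = - 7293 \left(- \frac{65}{54} + 74 \cdot \frac{1}{16}\right) = - 7293 \left(- \frac{65}{54} + \frac{37}{8}\right) = \left(-7293\right) \frac{739}{216} = - \frac{1796509}{72}$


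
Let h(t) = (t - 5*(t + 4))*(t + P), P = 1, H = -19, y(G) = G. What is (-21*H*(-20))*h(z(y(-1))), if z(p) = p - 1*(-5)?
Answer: 1436400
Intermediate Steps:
z(p) = 5 + p (z(p) = p + 5 = 5 + p)
h(t) = (1 + t)*(-20 - 4*t) (h(t) = (t - 5*(t + 4))*(t + 1) = (t - 5*(4 + t))*(1 + t) = (t + (-20 - 5*t))*(1 + t) = (-20 - 4*t)*(1 + t) = (1 + t)*(-20 - 4*t))
(-21*H*(-20))*h(z(y(-1))) = (-21*(-19)*(-20))*(-20 - 24*(5 - 1) - 4*(5 - 1)²) = (399*(-20))*(-20 - 24*4 - 4*4²) = -7980*(-20 - 96 - 4*16) = -7980*(-20 - 96 - 64) = -7980*(-180) = 1436400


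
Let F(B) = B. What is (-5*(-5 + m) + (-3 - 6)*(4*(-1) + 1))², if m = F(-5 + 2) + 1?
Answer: 3844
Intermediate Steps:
m = -2 (m = (-5 + 2) + 1 = -3 + 1 = -2)
(-5*(-5 + m) + (-3 - 6)*(4*(-1) + 1))² = (-5*(-5 - 2) + (-3 - 6)*(4*(-1) + 1))² = (-5*(-7) - 9*(-4 + 1))² = (35 - 9*(-3))² = (35 + 27)² = 62² = 3844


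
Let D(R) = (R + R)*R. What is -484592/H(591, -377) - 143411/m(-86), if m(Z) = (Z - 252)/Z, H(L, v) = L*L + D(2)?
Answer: -2154032941545/59029841 ≈ -36491.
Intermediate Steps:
D(R) = 2*R² (D(R) = (2*R)*R = 2*R²)
H(L, v) = 8 + L² (H(L, v) = L*L + 2*2² = L² + 2*4 = L² + 8 = 8 + L²)
m(Z) = (-252 + Z)/Z
-484592/H(591, -377) - 143411/m(-86) = -484592/(8 + 591²) - 143411*(-86/(-252 - 86)) = -484592/(8 + 349281) - 143411/((-1/86*(-338))) = -484592/349289 - 143411/169/43 = -484592*1/349289 - 143411*43/169 = -484592/349289 - 6166673/169 = -2154032941545/59029841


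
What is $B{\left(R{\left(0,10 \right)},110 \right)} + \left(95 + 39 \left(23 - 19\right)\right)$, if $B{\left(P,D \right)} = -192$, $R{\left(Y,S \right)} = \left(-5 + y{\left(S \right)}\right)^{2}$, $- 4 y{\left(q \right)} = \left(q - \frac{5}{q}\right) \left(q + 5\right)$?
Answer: $59$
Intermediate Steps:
$y{\left(q \right)} = - \frac{\left(5 + q\right) \left(q - \frac{5}{q}\right)}{4}$ ($y{\left(q \right)} = - \frac{\left(q - \frac{5}{q}\right) \left(q + 5\right)}{4} = - \frac{\left(q - \frac{5}{q}\right) \left(5 + q\right)}{4} = - \frac{\left(5 + q\right) \left(q - \frac{5}{q}\right)}{4}$)
$R{\left(Y,S \right)} = \left(-5 + \frac{25 - S \left(-5 + S^{2} + 5 S\right)}{4 S}\right)^{2}$
$B{\left(R{\left(0,10 \right)},110 \right)} + \left(95 + 39 \left(23 - 19\right)\right) = -192 + \left(95 + 39 \left(23 - 19\right)\right) = -192 + \left(95 + 39 \cdot 4\right) = -192 + \left(95 + 156\right) = -192 + 251 = 59$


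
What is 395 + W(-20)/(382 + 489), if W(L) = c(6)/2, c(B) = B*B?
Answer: 344063/871 ≈ 395.02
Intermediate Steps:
c(B) = B²
W(L) = 18 (W(L) = 6²/2 = 36*(½) = 18)
395 + W(-20)/(382 + 489) = 395 + 18/(382 + 489) = 395 + 18/871 = 344063/871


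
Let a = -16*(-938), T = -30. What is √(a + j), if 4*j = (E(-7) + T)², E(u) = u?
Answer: √61401/2 ≈ 123.90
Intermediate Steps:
a = 15008
j = 1369/4 (j = (-7 - 30)²/4 = (¼)*(-37)² = (¼)*1369 = 1369/4 ≈ 342.25)
√(a + j) = √(15008 + 1369/4) = √(61401/4) = √61401/2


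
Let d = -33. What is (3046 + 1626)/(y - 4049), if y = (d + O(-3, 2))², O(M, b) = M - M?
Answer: -292/185 ≈ -1.5784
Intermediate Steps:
O(M, b) = 0
y = 1089 (y = (-33 + 0)² = (-33)² = 1089)
(3046 + 1626)/(y - 4049) = (3046 + 1626)/(1089 - 4049) = 4672/(-2960) = 4672*(-1/2960) = -292/185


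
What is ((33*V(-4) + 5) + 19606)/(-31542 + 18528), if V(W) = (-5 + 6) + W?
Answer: -1084/723 ≈ -1.4993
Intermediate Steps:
V(W) = 1 + W
((33*V(-4) + 5) + 19606)/(-31542 + 18528) = ((33*(1 - 4) + 5) + 19606)/(-31542 + 18528) = ((33*(-3) + 5) + 19606)/(-13014) = ((-99 + 5) + 19606)*(-1/13014) = (-94 + 19606)*(-1/13014) = 19512*(-1/13014) = -1084/723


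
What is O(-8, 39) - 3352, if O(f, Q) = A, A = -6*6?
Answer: -3388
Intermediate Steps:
A = -36
O(f, Q) = -36
O(-8, 39) - 3352 = -36 - 3352 = -3388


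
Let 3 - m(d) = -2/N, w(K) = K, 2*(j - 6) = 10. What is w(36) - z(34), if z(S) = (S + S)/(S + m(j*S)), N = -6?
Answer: 1878/55 ≈ 34.145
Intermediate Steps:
j = 11 (j = 6 + (½)*10 = 6 + 5 = 11)
m(d) = 8/3 (m(d) = 3 - (-2)/(-6) = 3 - (-2)*(-1)/6 = 3 - 1*⅓ = 3 - ⅓ = 8/3)
z(S) = 2*S/(8/3 + S) (z(S) = (S + S)/(S + 8/3) = (2*S)/(8/3 + S) = 2*S/(8/3 + S))
w(36) - z(34) = 36 - 6*34/(8 + 3*34) = 36 - 6*34/(8 + 102) = 36 - 6*34/110 = 36 - 1*102/55 = 36 - 102/55 = 1878/55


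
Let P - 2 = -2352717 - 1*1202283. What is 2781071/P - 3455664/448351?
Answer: -13531774572593/1593886908298 ≈ -8.4898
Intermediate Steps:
P = -3554998 (P = 2 + (-2352717 - 1*1202283) = 2 + (-2352717 - 1202283) = 2 - 3555000 = -3554998)
2781071/P - 3455664/448351 = 2781071/(-3554998) - 3455664/448351 = 2781071*(-1/3554998) - 3455664*1/448351 = -2781071/3554998 - 3455664/448351 = -13531774572593/1593886908298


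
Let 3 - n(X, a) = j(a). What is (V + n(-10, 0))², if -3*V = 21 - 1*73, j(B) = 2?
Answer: 3025/9 ≈ 336.11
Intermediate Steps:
n(X, a) = 1 (n(X, a) = 3 - 1*2 = 3 - 2 = 1)
V = 52/3 (V = -(21 - 1*73)/3 = -(21 - 73)/3 = -⅓*(-52) = 52/3 ≈ 17.333)
(V + n(-10, 0))² = (52/3 + 1)² = (55/3)² = 3025/9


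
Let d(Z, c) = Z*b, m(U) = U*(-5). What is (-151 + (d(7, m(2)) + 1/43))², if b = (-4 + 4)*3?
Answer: 42146064/1849 ≈ 22794.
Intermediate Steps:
m(U) = -5*U
b = 0 (b = 0*3 = 0)
d(Z, c) = 0 (d(Z, c) = Z*0 = 0)
(-151 + (d(7, m(2)) + 1/43))² = (-151 + (0 + 1/43))² = (-151 + 1/43)² = (-6492/43)² = 42146064/1849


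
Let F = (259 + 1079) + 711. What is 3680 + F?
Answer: 5729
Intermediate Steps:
F = 2049 (F = 1338 + 711 = 2049)
3680 + F = 3680 + 2049 = 5729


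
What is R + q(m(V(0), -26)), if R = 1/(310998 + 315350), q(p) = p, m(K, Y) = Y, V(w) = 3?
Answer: -16285047/626348 ≈ -26.000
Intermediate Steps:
R = 1/626348 ≈ 1.5966e-6
R + q(m(V(0), -26)) = 1/626348 - 26 = -16285047/626348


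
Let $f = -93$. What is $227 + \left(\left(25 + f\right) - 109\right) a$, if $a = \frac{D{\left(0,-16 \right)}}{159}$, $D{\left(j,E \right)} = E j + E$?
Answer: $\frac{12975}{53} \approx 244.81$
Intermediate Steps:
$D{\left(j,E \right)} = E + E j$
$a = - \frac{16}{159}$ ($a = \frac{\left(-16\right) \left(1 + 0\right)}{159} = \left(-16\right) 1 \cdot \frac{1}{159} = \left(-16\right) \frac{1}{159} = - \frac{16}{159} \approx -0.10063$)
$227 + \left(\left(25 + f\right) - 109\right) a = 227 + \left(\left(25 - 93\right) - 109\right) \left(- \frac{16}{159}\right) = 227 + \left(-68 - 109\right) \left(- \frac{16}{159}\right) = 227 - - \frac{944}{53} = 227 + \frac{944}{53} = \frac{12975}{53}$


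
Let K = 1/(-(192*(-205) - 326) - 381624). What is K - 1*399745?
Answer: -136688005811/341938 ≈ -3.9975e+5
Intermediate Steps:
K = -1/341938 (K = 1/(-(-39360 - 326) - 381624) = 1/(-1*(-39686) - 381624) = 1/(39686 - 381624) = 1/(-341938) = -1/341938 ≈ -2.9245e-6)
K - 1*399745 = -1/341938 - 1*399745 = -1/341938 - 399745 = -136688005811/341938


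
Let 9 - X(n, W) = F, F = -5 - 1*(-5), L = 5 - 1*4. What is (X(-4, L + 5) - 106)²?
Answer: 9409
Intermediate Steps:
L = 1 (L = 5 - 4 = 1)
F = 0 (F = -5 + 5 = 0)
X(n, W) = 9 (X(n, W) = 9 - 1*0 = 9 + 0 = 9)
(X(-4, L + 5) - 106)² = (9 - 106)² = (-97)² = 9409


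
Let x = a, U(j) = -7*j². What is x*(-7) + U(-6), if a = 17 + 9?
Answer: -434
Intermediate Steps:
a = 26
x = 26
x*(-7) + U(-6) = 26*(-7) - 7*(-6)² = -182 - 7*36 = -182 - 252 = -434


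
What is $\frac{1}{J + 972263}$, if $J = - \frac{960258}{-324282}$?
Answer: $\frac{54047}{52548058404} \approx 1.0285 \cdot 10^{-6}$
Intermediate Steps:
$J = \frac{160043}{54047}$ ($J = \left(-960258\right) \left(- \frac{1}{324282}\right) = \frac{160043}{54047} \approx 2.9612$)
$\frac{1}{J + 972263} = \frac{1}{\frac{160043}{54047} + 972263} = \frac{1}{\frac{52548058404}{54047}} = \frac{54047}{52548058404}$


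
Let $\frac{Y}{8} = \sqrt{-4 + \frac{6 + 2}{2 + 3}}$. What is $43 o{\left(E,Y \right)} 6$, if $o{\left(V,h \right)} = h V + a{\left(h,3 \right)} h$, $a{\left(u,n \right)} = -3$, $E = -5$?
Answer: $- \frac{33024 i \sqrt{15}}{5} \approx - 25580.0 i$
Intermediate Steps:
$Y = \frac{16 i \sqrt{15}}{5}$ ($Y = 8 \sqrt{-4 + \frac{6 + 2}{2 + 3}} = 8 \sqrt{-4 + \frac{8}{5}} = 8 \sqrt{- \frac{12}{5}} = 8 \frac{2 i \sqrt{15}}{5} = \frac{16 i \sqrt{15}}{5} \approx 12.394 i$)
$o{\left(V,h \right)} = - 3 h + V h$ ($o{\left(V,h \right)} = h V - 3 h = V h - 3 h = - 3 h + V h$)
$43 o{\left(E,Y \right)} 6 = 43 \frac{16 i \sqrt{15}}{5} \left(-3 - 5\right) 6 = 43 \frac{16 i \sqrt{15}}{5} \left(-8\right) 6 = 43 \left(- \frac{128 i \sqrt{15}}{5}\right) 6 = - \frac{5504 i \sqrt{15}}{5} \cdot 6 = - \frac{33024 i \sqrt{15}}{5}$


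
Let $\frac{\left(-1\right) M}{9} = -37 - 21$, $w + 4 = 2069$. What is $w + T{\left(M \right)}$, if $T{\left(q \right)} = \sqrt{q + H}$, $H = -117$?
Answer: $2065 + 9 \sqrt{5} \approx 2085.1$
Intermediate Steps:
$w = 2065$ ($w = -4 + 2069 = 2065$)
$M = 522$ ($M = - 9 \left(-37 - 21\right) = \left(-9\right) \left(-58\right) = 522$)
$T{\left(q \right)} = \sqrt{-117 + q}$ ($T{\left(q \right)} = \sqrt{q - 117} = \sqrt{-117 + q}$)
$w + T{\left(M \right)} = 2065 + \sqrt{-117 + 522} = 2065 + \sqrt{405} = 2065 + 9 \sqrt{5}$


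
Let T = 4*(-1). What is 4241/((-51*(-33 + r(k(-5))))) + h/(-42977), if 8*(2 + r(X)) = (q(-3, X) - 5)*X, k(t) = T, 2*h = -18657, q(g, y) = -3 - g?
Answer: 790909783/284937510 ≈ 2.7757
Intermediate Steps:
T = -4
h = -18657/2 (h = (1/2)*(-18657) = -18657/2 ≈ -9328.5)
k(t) = -4
r(X) = -2 - 5*X/8 (r(X) = -2 + (((-3 - 1*(-3)) - 5)*X)/8 = -2 + (((-3 + 3) - 5)*X)/8 = -2 + ((0 - 5)*X)/8 = -2 + (-5*X)/8 = -2 - 5*X/8)
4241/((-51*(-33 + r(k(-5))))) + h/(-42977) = 4241/((-51*(-33 + (-2 - 5/8*(-4))))) - 18657/2/(-42977) = 4241/((-51*(-33 + (-2 + 5/2)))) - 18657/2*(-1/42977) = 4241/((-51*(-33 + 1/2))) + 18657/85954 = 4241/((-51*(-65/2))) + 18657/85954 = 4241/(3315/2) + 18657/85954 = 4241*(2/3315) + 18657/85954 = 8482/3315 + 18657/85954 = 790909783/284937510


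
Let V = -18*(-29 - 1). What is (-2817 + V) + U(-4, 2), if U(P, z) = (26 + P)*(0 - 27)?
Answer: -2871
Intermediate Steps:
U(P, z) = -702 - 27*P (U(P, z) = (26 + P)*(-27) = -702 - 27*P)
V = 540 (V = -18*(-30) = 540)
(-2817 + V) + U(-4, 2) = (-2817 + 540) + (-702 - 27*(-4)) = -2277 + (-702 + 108) = -2277 - 594 = -2871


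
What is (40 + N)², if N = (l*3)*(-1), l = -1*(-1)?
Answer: 1369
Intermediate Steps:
l = 1
N = -3 (N = (1*3)*(-1) = 3*(-1) = -3)
(40 + N)² = (40 - 3)² = 37² = 1369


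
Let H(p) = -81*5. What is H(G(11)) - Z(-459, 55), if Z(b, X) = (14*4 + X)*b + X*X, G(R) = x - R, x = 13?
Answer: 47519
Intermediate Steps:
G(R) = 13 - R
H(p) = -405
Z(b, X) = X**2 + b*(56 + X) (Z(b, X) = (56 + X)*b + X**2 = b*(56 + X) + X**2 = X**2 + b*(56 + X))
H(G(11)) - Z(-459, 55) = -405 - (55**2 + 56*(-459) + 55*(-459)) = -405 - (3025 - 25704 - 25245) = -405 - 1*(-47924) = -405 + 47924 = 47519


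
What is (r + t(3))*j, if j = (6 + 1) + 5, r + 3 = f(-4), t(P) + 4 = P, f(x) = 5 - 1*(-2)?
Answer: 36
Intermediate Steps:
f(x) = 7 (f(x) = 5 + 2 = 7)
t(P) = -4 + P
r = 4 (r = -3 + 7 = 4)
j = 12 (j = 7 + 5 = 12)
(r + t(3))*j = (4 + (-4 + 3))*12 = (4 - 1)*12 = 3*12 = 36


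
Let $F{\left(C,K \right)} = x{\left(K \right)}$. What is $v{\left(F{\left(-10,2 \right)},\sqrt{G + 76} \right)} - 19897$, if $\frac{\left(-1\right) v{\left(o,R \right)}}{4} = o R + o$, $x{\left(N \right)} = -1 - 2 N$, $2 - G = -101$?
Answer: $-19877 + 20 \sqrt{179} \approx -19609.0$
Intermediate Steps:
$G = 103$ ($G = 2 - -101 = 2 + 101 = 103$)
$F{\left(C,K \right)} = -1 - 2 K$
$v{\left(o,R \right)} = - 4 o - 4 R o$ ($v{\left(o,R \right)} = - 4 \left(o R + o\right) = - 4 \left(R o + o\right) = - 4 \left(o + R o\right) = - 4 o - 4 R o$)
$v{\left(F{\left(-10,2 \right)},\sqrt{G + 76} \right)} - 19897 = - 4 \left(-1 - 4\right) \left(1 + \sqrt{103 + 76}\right) - 19897 = - 4 \left(-1 - 4\right) \left(1 + \sqrt{179}\right) - 19897 = \left(-4\right) \left(-5\right) \left(1 + \sqrt{179}\right) - 19897 = \left(20 + 20 \sqrt{179}\right) - 19897 = -19877 + 20 \sqrt{179}$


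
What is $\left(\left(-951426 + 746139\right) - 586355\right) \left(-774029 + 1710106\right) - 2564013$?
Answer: $-741040432447$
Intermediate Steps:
$\left(\left(-951426 + 746139\right) - 586355\right) \left(-774029 + 1710106\right) - 2564013 = \left(-205287 - 586355\right) 936077 - 2564013 = \left(-791642\right) 936077 - 2564013 = -741037868434 - 2564013 = -741040432447$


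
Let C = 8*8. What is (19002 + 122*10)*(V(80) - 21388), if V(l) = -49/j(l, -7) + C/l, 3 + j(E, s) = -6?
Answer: -19457183738/45 ≈ -4.3238e+8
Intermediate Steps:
j(E, s) = -9 (j(E, s) = -3 - 6 = -9)
C = 64
V(l) = 49/9 + 64/l (V(l) = -49/(-9) + 64/l = -49*(-⅑) + 64/l = 49/9 + 64/l)
(19002 + 122*10)*(V(80) - 21388) = (19002 + 122*10)*((49/9 + 64/80) - 21388) = (19002 + 1220)*((49/9 + 64*(1/80)) - 21388) = 20222*((49/9 + ⅘) - 21388) = 20222*(281/45 - 21388) = 20222*(-962179/45) = -19457183738/45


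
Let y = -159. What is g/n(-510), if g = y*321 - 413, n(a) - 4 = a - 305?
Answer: 51452/811 ≈ 63.443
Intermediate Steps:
n(a) = -301 + a (n(a) = 4 + (a - 305) = 4 + (-305 + a) = -301 + a)
g = -51452 (g = -159*321 - 413 = -51039 - 413 = -51452)
g/n(-510) = -51452/(-301 - 510) = -51452/(-811) = -51452*(-1/811) = 51452/811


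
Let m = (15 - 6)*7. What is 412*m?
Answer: 25956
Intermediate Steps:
m = 63 (m = 9*7 = 63)
412*m = 412*63 = 25956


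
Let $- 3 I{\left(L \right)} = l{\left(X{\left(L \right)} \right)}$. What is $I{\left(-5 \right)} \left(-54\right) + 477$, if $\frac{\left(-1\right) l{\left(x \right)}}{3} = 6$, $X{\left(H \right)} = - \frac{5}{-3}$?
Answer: $153$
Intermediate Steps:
$X{\left(H \right)} = \frac{5}{3}$ ($X{\left(H \right)} = \left(-5\right) \left(- \frac{1}{3}\right) = \frac{5}{3}$)
$l{\left(x \right)} = -18$ ($l{\left(x \right)} = \left(-3\right) 6 = -18$)
$I{\left(L \right)} = 6$ ($I{\left(L \right)} = \left(- \frac{1}{3}\right) \left(-18\right) = 6$)
$I{\left(-5 \right)} \left(-54\right) + 477 = 6 \left(-54\right) + 477 = -324 + 477 = 153$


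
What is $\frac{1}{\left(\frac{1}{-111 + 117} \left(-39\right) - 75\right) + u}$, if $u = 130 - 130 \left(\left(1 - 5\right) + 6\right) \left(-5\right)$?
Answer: $\frac{2}{2697} \approx 0.00074156$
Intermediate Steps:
$u = 1430$ ($u = 130 - 130 \left(-4 + 6\right) \left(-5\right) = 130 - 130 \cdot 2 \left(-5\right) = 130 - -1300 = 130 + 1300 = 1430$)
$\frac{1}{\left(\frac{1}{-111 + 117} \left(-39\right) - 75\right) + u} = \frac{1}{\left(\frac{1}{-111 + 117} \left(-39\right) - 75\right) + 1430} = \frac{1}{\left(\frac{1}{6} \left(-39\right) - 75\right) + 1430} = \frac{1}{\left(- \frac{13}{2} - 75\right) + 1430} = \frac{1}{- \frac{163}{2} + 1430} = \frac{1}{\frac{2697}{2}} = \frac{2}{2697}$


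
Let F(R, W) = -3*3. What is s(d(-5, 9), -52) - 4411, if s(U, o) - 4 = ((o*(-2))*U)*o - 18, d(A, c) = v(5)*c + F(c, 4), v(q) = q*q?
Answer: -1172553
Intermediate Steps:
F(R, W) = -9
v(q) = q**2
d(A, c) = -9 + 25*c (d(A, c) = 5**2*c - 9 = 25*c - 9 = -9 + 25*c)
s(U, o) = -14 - 2*U*o**2 (s(U, o) = 4 + (((o*(-2))*U)*o - 18) = 4 + (((-2*o)*U)*o - 18) = 4 + ((-2*U*o)*o - 18) = 4 + (-2*U*o**2 - 18) = 4 + (-18 - 2*U*o**2) = -14 - 2*U*o**2)
s(d(-5, 9), -52) - 4411 = (-14 - 2*(-9 + 25*9)*(-52)**2) - 4411 = (-14 - 2*(-9 + 225)*2704) - 4411 = (-14 - 2*216*2704) - 4411 = (-14 - 1168128) - 4411 = -1168142 - 4411 = -1172553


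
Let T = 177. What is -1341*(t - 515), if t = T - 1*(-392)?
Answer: -72414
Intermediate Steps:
t = 569 (t = 177 - 1*(-392) = 177 + 392 = 569)
-1341*(t - 515) = -1341*(569 - 515) = -1341*54 = -72414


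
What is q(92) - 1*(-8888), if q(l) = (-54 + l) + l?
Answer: 9018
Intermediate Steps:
q(l) = -54 + 2*l
q(92) - 1*(-8888) = (-54 + 2*92) - 1*(-8888) = (-54 + 184) + 8888 = 130 + 8888 = 9018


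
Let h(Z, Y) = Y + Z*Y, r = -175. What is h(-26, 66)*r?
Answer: 288750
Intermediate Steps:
h(Z, Y) = Y + Y*Z
h(-26, 66)*r = (66*(1 - 26))*(-175) = (66*(-25))*(-175) = -1650*(-175) = 288750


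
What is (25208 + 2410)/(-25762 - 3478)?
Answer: -13809/14620 ≈ -0.94453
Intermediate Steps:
(25208 + 2410)/(-25762 - 3478) = 27618/(-29240) = 27618*(-1/29240) = -13809/14620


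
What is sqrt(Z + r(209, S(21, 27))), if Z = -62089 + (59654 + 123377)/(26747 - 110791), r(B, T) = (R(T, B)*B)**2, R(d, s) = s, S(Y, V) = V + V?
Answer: sqrt(3369181817276544907)/42022 ≈ 43680.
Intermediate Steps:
S(Y, V) = 2*V
r(B, T) = B**4 (r(B, T) = (B*B)**2 = (B**2)**2 = B**4)
Z = -5218390947/84044 (Z = -62089 + 183031/(-84044) = -62089 + 183031*(-1/84044) = -62089 - 183031/84044 = -5218390947/84044 ≈ -62091.)
sqrt(Z + r(209, S(21, 27))) = sqrt(-5218390947/84044 + 209**4) = sqrt(-5218390947/84044 + 1908029761) = sqrt(160353234842537/84044) = sqrt(3369181817276544907)/42022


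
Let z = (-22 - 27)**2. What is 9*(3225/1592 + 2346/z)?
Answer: 103302513/3822392 ≈ 27.026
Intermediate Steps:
z = 2401 (z = (-49)**2 = 2401)
9*(3225/1592 + 2346/z) = 9*(3225/1592 + 2346/2401) = 9*(11478057/3822392) = 103302513/3822392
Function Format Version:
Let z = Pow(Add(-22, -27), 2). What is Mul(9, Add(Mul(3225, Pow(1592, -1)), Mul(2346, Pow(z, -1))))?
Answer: Rational(103302513, 3822392) ≈ 27.026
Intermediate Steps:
z = 2401 (z = Pow(-49, 2) = 2401)
Mul(9, Add(Mul(3225, Pow(1592, -1)), Mul(2346, Pow(z, -1)))) = Mul(9, Add(Mul(3225, Pow(1592, -1)), Mul(2346, Pow(2401, -1)))) = Mul(9, Add(Mul(3225, Rational(1, 1592)), Mul(2346, Rational(1, 2401)))) = Mul(9, Add(Rational(3225, 1592), Rational(2346, 2401))) = Mul(9, Rational(11478057, 3822392)) = Rational(103302513, 3822392)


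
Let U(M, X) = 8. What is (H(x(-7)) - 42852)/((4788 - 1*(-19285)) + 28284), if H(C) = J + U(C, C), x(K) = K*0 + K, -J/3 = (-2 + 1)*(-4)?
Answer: -42856/52357 ≈ -0.81853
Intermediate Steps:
J = -12 (J = -3*(-2 + 1)*(-4) = -(-3)*(-4) = -3*4 = -12)
x(K) = K (x(K) = 0 + K = K)
H(C) = -4 (H(C) = -12 + 8 = -4)
(H(x(-7)) - 42852)/((4788 - 1*(-19285)) + 28284) = (-4 - 42852)/((4788 - 1*(-19285)) + 28284) = -42856/((4788 + 19285) + 28284) = -42856/(24073 + 28284) = -42856/52357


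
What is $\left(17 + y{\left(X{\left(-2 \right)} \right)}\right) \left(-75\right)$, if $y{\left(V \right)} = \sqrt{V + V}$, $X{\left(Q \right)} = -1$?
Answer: $-1275 - 75 i \sqrt{2} \approx -1275.0 - 106.07 i$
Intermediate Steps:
$y{\left(V \right)} = \sqrt{2} \sqrt{V}$ ($y{\left(V \right)} = \sqrt{2 V} = \sqrt{2} \sqrt{V}$)
$\left(17 + y{\left(X{\left(-2 \right)} \right)}\right) \left(-75\right) = \left(17 + \sqrt{2} \sqrt{-1}\right) \left(-75\right) = \left(17 + \sqrt{2} i\right) \left(-75\right) = \left(17 + i \sqrt{2}\right) \left(-75\right) = -1275 - 75 i \sqrt{2}$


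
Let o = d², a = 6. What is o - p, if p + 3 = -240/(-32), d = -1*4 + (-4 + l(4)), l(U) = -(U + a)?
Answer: 639/2 ≈ 319.50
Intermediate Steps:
l(U) = -6 - U (l(U) = -(U + 6) = -(6 + U) = -6 - U)
d = -18 (d = -1*4 + (-4 + (-6 - 1*4)) = -4 + (-4 + (-6 - 4)) = -4 + (-4 - 10) = -4 - 14 = -18)
p = 9/2 (p = -3 - 240/(-32) = -3 - 240*(-1/32) = -3 + 15/2 = 9/2 ≈ 4.5000)
o = 324 (o = (-18)² = 324)
o - p = 324 - 1*9/2 = 324 - 9/2 = 639/2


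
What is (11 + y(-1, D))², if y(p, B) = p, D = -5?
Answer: 100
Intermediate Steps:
(11 + y(-1, D))² = (11 - 1)² = 10² = 100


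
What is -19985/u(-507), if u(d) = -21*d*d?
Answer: 2855/771147 ≈ 0.0037023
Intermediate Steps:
u(d) = -21*d**2
-19985/u(-507) = -19985/((-21*(-507)**2)) = -19985/((-21*257049)) = -19985/(-5398029) = -19985*(-1/5398029) = 2855/771147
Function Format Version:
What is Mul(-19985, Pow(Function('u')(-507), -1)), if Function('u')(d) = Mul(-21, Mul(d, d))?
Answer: Rational(2855, 771147) ≈ 0.0037023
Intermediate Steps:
Function('u')(d) = Mul(-21, Pow(d, 2))
Mul(-19985, Pow(Function('u')(-507), -1)) = Mul(-19985, Pow(Mul(-21, Pow(-507, 2)), -1)) = Mul(-19985, Pow(Mul(-21, 257049), -1)) = Mul(-19985, Pow(-5398029, -1)) = Mul(-19985, Rational(-1, 5398029)) = Rational(2855, 771147)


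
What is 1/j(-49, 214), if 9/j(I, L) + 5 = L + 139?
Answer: 116/3 ≈ 38.667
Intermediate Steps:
j(I, L) = 9/(134 + L) (j(I, L) = 9/(-5 + (L + 139)) = 9/(-5 + (139 + L)) = 9/(134 + L))
1/j(-49, 214) = 1/(9/(134 + 214)) = 1/(9/348) = 1/(9*(1/348)) = 1/(3/116) = 116/3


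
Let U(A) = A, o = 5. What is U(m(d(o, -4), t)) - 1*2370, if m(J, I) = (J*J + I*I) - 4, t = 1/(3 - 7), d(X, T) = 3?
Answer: -37839/16 ≈ -2364.9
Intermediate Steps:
t = -¼ (t = 1/(-4) = -¼ ≈ -0.25000)
m(J, I) = -4 + I² + J² (m(J, I) = (J² + I²) - 4 = (I² + J²) - 4 = -4 + I² + J²)
U(m(d(o, -4), t)) - 1*2370 = (-4 + (-¼)² + 3²) - 1*2370 = (-4 + 1/16 + 9) - 2370 = 81/16 - 2370 = -37839/16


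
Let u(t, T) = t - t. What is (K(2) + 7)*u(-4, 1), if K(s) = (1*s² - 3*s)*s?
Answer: 0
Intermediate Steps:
u(t, T) = 0
K(s) = s*(s² - 3*s) (K(s) = (s² - 3*s)*s = s*(s² - 3*s))
(K(2) + 7)*u(-4, 1) = (2²*(-3 + 2) + 7)*0 = (4*(-1) + 7)*0 = (-4 + 7)*0 = 3*0 = 0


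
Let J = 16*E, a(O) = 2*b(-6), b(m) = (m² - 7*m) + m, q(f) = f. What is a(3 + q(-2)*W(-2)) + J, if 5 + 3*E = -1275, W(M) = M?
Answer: -20048/3 ≈ -6682.7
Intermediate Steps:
b(m) = m² - 6*m
E = -1280/3 (E = -5/3 + (⅓)*(-1275) = -5/3 - 425 = -1280/3 ≈ -426.67)
a(O) = 144 (a(O) = 2*(-6*(-6 - 6)) = 2*(-6*(-12)) = 2*72 = 144)
J = -20480/3 (J = 16*(-1280/3) = -20480/3 ≈ -6826.7)
a(3 + q(-2)*W(-2)) + J = 144 - 20480/3 = -20048/3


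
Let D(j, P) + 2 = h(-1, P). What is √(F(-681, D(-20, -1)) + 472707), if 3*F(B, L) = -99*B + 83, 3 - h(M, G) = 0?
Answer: √4456869/3 ≈ 703.71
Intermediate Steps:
h(M, G) = 3 (h(M, G) = 3 - 1*0 = 3 + 0 = 3)
D(j, P) = 1 (D(j, P) = -2 + 3 = 1)
F(B, L) = 83/3 - 33*B (F(B, L) = (-99*B + 83)/3 = (83 - 99*B)/3 = 83/3 - 33*B)
√(F(-681, D(-20, -1)) + 472707) = √((83/3 - 33*(-681)) + 472707) = √((83/3 + 22473) + 472707) = √(67502/3 + 472707) = √(1485623/3) = √4456869/3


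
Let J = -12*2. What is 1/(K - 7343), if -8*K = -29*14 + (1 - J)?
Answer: -8/58363 ≈ -0.00013707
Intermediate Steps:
J = -24
K = 381/8 (K = -(-29*14 + (1 - 1*(-24)))/8 = -(-406 + (1 + 24))/8 = -(-406 + 25)/8 = -1/8*(-381) = 381/8 ≈ 47.625)
1/(K - 7343) = 1/(381/8 - 7343) = 1/(-58363/8) = -8/58363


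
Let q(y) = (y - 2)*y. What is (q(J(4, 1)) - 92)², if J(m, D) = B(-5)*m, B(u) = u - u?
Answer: 8464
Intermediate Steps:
B(u) = 0
J(m, D) = 0 (J(m, D) = 0*m = 0)
q(y) = y*(-2 + y) (q(y) = (-2 + y)*y = y*(-2 + y))
(q(J(4, 1)) - 92)² = (0*(-2 + 0) - 92)² = (0*(-2) - 92)² = (0 - 92)² = (-92)² = 8464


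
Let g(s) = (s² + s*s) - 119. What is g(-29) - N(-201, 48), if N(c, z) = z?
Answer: 1515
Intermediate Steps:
g(s) = -119 + 2*s² (g(s) = (s² + s²) - 119 = 2*s² - 119 = -119 + 2*s²)
g(-29) - N(-201, 48) = (-119 + 2*(-29)²) - 1*48 = (-119 + 2*841) - 48 = (-119 + 1682) - 48 = 1563 - 48 = 1515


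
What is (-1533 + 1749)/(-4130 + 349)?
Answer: -216/3781 ≈ -0.057128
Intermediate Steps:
(-1533 + 1749)/(-4130 + 349) = 216/(-3781) = 216*(-1/3781) = -216/3781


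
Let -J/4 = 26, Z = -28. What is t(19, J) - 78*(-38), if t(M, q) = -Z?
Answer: 2992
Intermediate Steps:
J = -104 (J = -4*26 = -104)
t(M, q) = 28 (t(M, q) = -1*(-28) = 28)
t(19, J) - 78*(-38) = 28 - 78*(-38) = 28 + 2964 = 2992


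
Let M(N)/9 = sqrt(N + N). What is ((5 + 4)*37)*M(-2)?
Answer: 5994*I ≈ 5994.0*I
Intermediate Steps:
M(N) = 9*sqrt(2)*sqrt(N) (M(N) = 9*sqrt(N + N) = 9*sqrt(2*N) = 9*(sqrt(2)*sqrt(N)) = 9*sqrt(2)*sqrt(N))
((5 + 4)*37)*M(-2) = ((5 + 4)*37)*(9*sqrt(2)*sqrt(-2)) = (9*37)*(9*sqrt(2)*(I*sqrt(2))) = 333*(18*I) = 5994*I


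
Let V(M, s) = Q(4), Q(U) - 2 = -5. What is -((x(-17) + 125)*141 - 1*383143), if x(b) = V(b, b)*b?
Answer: 358327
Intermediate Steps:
Q(U) = -3 (Q(U) = 2 - 5 = -3)
V(M, s) = -3
x(b) = -3*b
-((x(-17) + 125)*141 - 1*383143) = -((-3*(-17) + 125)*141 - 1*383143) = -((51 + 125)*141 - 383143) = -(176*141 - 383143) = -(24816 - 383143) = -1*(-358327) = 358327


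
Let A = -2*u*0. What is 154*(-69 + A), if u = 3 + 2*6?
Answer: -10626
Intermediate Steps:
u = 15 (u = 3 + 12 = 15)
A = 0 (A = -2*15*0 = -30*0 = 0)
154*(-69 + A) = 154*(-69 + 0) = 154*(-69) = -10626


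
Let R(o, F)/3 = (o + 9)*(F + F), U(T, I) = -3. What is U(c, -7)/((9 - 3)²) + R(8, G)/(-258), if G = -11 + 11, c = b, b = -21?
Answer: -1/12 ≈ -0.083333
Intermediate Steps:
c = -21
G = 0
R(o, F) = 6*F*(9 + o) (R(o, F) = 3*((o + 9)*(F + F)) = 3*((9 + o)*(2*F)) = 3*(2*F*(9 + o)) = 6*F*(9 + o))
U(c, -7)/((9 - 3)²) + R(8, G)/(-258) = -3/(9 - 3)² + (6*0*(9 + 8))/(-258) = -3/(6²) + (6*0*17)*(-1/258) = -3/36 + 0*(-1/258) = -3*1/36 + 0 = -1/12 + 0 = -1/12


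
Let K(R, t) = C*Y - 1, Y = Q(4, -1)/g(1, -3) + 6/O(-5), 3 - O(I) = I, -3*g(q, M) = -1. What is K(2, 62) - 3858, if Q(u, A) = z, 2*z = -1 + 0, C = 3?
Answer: -15445/4 ≈ -3861.3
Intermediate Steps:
z = -½ (z = (-1 + 0)/2 = (½)*(-1) = -½ ≈ -0.50000)
g(q, M) = ⅓ (g(q, M) = -⅓*(-1) = ⅓)
Q(u, A) = -½
O(I) = 3 - I
Y = -¾ (Y = -1/(2*⅓) + 6/(3 - 1*(-5)) = -½*3 + 6/(3 + 5) = -3/2 + 6/8 = -3/2 + 6*(⅛) = -3/2 + ¾ = -¾ ≈ -0.75000)
K(R, t) = -13/4 (K(R, t) = 3*(-¾) - 1 = -9/4 - 1 = -13/4)
K(2, 62) - 3858 = -13/4 - 3858 = -15445/4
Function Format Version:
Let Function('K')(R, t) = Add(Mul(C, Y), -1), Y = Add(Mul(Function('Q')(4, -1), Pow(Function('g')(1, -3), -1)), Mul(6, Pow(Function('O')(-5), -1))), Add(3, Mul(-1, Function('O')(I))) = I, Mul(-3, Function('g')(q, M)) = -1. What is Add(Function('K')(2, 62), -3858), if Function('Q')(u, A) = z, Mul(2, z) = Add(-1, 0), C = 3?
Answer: Rational(-15445, 4) ≈ -3861.3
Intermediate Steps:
z = Rational(-1, 2) (z = Mul(Rational(1, 2), Add(-1, 0)) = Mul(Rational(1, 2), -1) = Rational(-1, 2) ≈ -0.50000)
Function('g')(q, M) = Rational(1, 3) (Function('g')(q, M) = Mul(Rational(-1, 3), -1) = Rational(1, 3))
Function('Q')(u, A) = Rational(-1, 2)
Function('O')(I) = Add(3, Mul(-1, I))
Y = Rational(-3, 4) (Y = Add(Mul(Rational(-1, 2), Pow(Rational(1, 3), -1)), Mul(6, Pow(Add(3, Mul(-1, -5)), -1))) = Add(Mul(Rational(-1, 2), 3), Mul(6, Pow(Add(3, 5), -1))) = Add(Rational(-3, 2), Mul(6, Pow(8, -1))) = Add(Rational(-3, 2), Mul(6, Rational(1, 8))) = Add(Rational(-3, 2), Rational(3, 4)) = Rational(-3, 4) ≈ -0.75000)
Function('K')(R, t) = Rational(-13, 4) (Function('K')(R, t) = Add(Mul(3, Rational(-3, 4)), -1) = Add(Rational(-9, 4), -1) = Rational(-13, 4))
Add(Function('K')(2, 62), -3858) = Add(Rational(-13, 4), -3858) = Rational(-15445, 4)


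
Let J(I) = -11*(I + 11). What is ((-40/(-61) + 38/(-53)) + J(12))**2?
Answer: 669364513609/10452289 ≈ 64040.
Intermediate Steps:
J(I) = -121 - 11*I (J(I) = -11*(11 + I) = -121 - 11*I)
((-40/(-61) + 38/(-53)) + J(12))**2 = ((-40/(-61) + 38/(-53)) + (-121 - 11*12))**2 = ((-40*(-1/61) + 38*(-1/53)) + (-121 - 132))**2 = ((40/61 - 38/53) - 253)**2 = (-198/3233 - 253)**2 = (-818147/3233)**2 = 669364513609/10452289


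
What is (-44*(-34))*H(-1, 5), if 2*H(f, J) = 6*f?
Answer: -4488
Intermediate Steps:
H(f, J) = 3*f (H(f, J) = (6*f)/2 = 3*f)
(-44*(-34))*H(-1, 5) = (-44*(-34))*(3*(-1)) = 1496*(-3) = -4488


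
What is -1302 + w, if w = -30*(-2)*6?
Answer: -942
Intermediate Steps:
w = 360 (w = 60*6 = 360)
-1302 + w = -1302 + 360 = -942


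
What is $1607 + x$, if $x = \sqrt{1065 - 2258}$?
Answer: $1607 + i \sqrt{1193} \approx 1607.0 + 34.54 i$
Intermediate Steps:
$x = i \sqrt{1193}$ ($x = \sqrt{-1193} = i \sqrt{1193} \approx 34.54 i$)
$1607 + x = 1607 + i \sqrt{1193}$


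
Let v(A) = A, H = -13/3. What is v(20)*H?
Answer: -260/3 ≈ -86.667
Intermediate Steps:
H = -13/3 (H = -13*⅓ = -13/3 ≈ -4.3333)
v(20)*H = 20*(-13/3) = -260/3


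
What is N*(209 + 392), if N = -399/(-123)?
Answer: 79933/41 ≈ 1949.6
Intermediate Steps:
N = 133/41 (N = -399*(-1/123) = 133/41 ≈ 3.2439)
N*(209 + 392) = 133*(209 + 392)/41 = (133/41)*601 = 79933/41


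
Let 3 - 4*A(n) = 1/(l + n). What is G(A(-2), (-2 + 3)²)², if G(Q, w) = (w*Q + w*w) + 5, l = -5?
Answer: 9025/196 ≈ 46.046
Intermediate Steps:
A(n) = ¾ - 1/(4*(-5 + n))
G(Q, w) = 5 + w² + Q*w (G(Q, w) = (Q*w + w²) + 5 = (w² + Q*w) + 5 = 5 + w² + Q*w)
G(A(-2), (-2 + 3)²)² = (5 + ((-2 + 3)²)² + ((-16 + 3*(-2))/(4*(-5 - 2)))*(-2 + 3)²)² = (5 + (1²)² + ((¼)*(-16 - 6)/(-7))*1²)² = (5 + 1² + ((¼)*(-⅐)*(-22))*1)² = (5 + 1 + (11/14)*1)² = (5 + 1 + 11/14)² = (95/14)² = 9025/196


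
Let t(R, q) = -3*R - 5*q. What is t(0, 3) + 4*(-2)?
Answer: -23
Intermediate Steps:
t(R, q) = -5*q - 3*R
t(0, 3) + 4*(-2) = (-5*3 - 3*0) + 4*(-2) = (-15 + 0) - 8 = -15 - 8 = -23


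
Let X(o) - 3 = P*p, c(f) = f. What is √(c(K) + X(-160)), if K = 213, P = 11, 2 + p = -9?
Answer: √95 ≈ 9.7468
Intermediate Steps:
p = -11 (p = -2 - 9 = -11)
X(o) = -118 (X(o) = 3 + 11*(-11) = 3 - 121 = -118)
√(c(K) + X(-160)) = √(213 - 118) = √95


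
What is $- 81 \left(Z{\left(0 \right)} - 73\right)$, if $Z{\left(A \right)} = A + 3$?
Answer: $5670$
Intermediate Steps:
$Z{\left(A \right)} = 3 + A$
$- 81 \left(Z{\left(0 \right)} - 73\right) = - 81 \left(\left(3 + 0\right) - 73\right) = - 81 \left(3 - 73\right) = \left(-81\right) \left(-70\right) = 5670$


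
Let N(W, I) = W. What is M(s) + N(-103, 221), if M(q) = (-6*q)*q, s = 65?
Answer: -25453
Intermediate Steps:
M(q) = -6*q²
M(s) + N(-103, 221) = -6*65² - 103 = -6*4225 - 103 = -25350 - 103 = -25453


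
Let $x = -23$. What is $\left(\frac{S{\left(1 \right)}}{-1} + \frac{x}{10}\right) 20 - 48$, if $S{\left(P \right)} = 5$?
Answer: $-194$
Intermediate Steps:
$\left(\frac{S{\left(1 \right)}}{-1} + \frac{x}{10}\right) 20 - 48 = \left(\frac{5}{-1} - \frac{23}{10}\right) 20 - 48 = \left(5 \left(-1\right) - \frac{23}{10}\right) 20 - 48 = \left(-5 - \frac{23}{10}\right) 20 - 48 = \left(- \frac{73}{10}\right) 20 - 48 = -146 - 48 = -194$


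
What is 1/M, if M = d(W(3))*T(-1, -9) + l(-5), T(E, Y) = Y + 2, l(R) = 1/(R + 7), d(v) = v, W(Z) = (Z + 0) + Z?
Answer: -2/83 ≈ -0.024096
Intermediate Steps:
W(Z) = 2*Z (W(Z) = Z + Z = 2*Z)
l(R) = 1/(7 + R)
T(E, Y) = 2 + Y
M = -83/2 (M = (2*3)*(2 - 9) + 1/(7 - 5) = 6*(-7) + 1/2 = -42 + 1/2 = -83/2 ≈ -41.500)
1/M = 1/(-83/2) = -2/83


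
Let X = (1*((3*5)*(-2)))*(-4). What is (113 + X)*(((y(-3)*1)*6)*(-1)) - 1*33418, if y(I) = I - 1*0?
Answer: -29224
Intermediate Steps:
y(I) = I (y(I) = I + 0 = I)
X = 120 (X = (1*(15*(-2)))*(-4) = (1*(-30))*(-4) = -30*(-4) = 120)
(113 + X)*(((y(-3)*1)*6)*(-1)) - 1*33418 = (113 + 120)*((-3*1*6)*(-1)) - 1*33418 = 233*(-3*6*(-1)) - 33418 = 233*(-18*(-1)) - 33418 = 233*18 - 33418 = 4194 - 33418 = -29224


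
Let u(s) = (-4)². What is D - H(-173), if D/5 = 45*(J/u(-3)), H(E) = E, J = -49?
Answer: -8257/16 ≈ -516.06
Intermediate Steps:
u(s) = 16
D = -11025/16 (D = 5*(45*(-49/16)) = 5*(-2205/16) = -11025/16 ≈ -689.06)
D - H(-173) = -11025/16 - 1*(-173) = -11025/16 + 173 = -8257/16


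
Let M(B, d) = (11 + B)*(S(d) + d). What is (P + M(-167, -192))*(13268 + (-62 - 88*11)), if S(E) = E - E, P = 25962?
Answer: 684275532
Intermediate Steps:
S(E) = 0
M(B, d) = d*(11 + B) (M(B, d) = (11 + B)*(0 + d) = (11 + B)*d = d*(11 + B))
(P + M(-167, -192))*(13268 + (-62 - 88*11)) = (25962 - 192*(11 - 167))*(13268 + (-62 - 88*11)) = (25962 - 192*(-156))*(13268 + (-62 - 968)) = (25962 + 29952)*(13268 - 1030) = 55914*12238 = 684275532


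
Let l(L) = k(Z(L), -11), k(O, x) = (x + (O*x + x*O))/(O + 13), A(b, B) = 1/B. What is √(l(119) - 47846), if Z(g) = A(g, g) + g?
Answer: I*√11812000617083/15709 ≈ 218.78*I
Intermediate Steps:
Z(g) = g + 1/g (Z(g) = 1/g + g = g + 1/g)
k(O, x) = (x + 2*O*x)/(13 + O) (k(O, x) = (x + (O*x + O*x))/(13 + O) = (x + 2*O*x)/(13 + O))
l(L) = -11*(1 + 2*L + 2/L)/(13 + L + 1/L) (l(L) = -11*(1 + 2*(L + 1/L))/(13 + (L + 1/L)) = -11*(1 + (2*L + 2/L))/(13 + L + 1/L) = -11*(1 + 2*L + 2/L)/(13 + L + 1/L))
√(l(119) - 47846) = √(11*(-2 - 1*119 - 2*119²)/(1 + 119² + 13*119) - 47846) = √(11*(-2 - 119 - 2*14161)/(1 + 14161 + 1547) - 47846) = √(11*(-2 - 119 - 28322)/15709 - 47846) = √(11*(1/15709)*(-28443) - 47846) = √(-312873/15709 - 47846) = √(-751925687/15709) = I*√11812000617083/15709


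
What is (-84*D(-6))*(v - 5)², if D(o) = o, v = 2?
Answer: 4536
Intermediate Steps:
(-84*D(-6))*(v - 5)² = (-84*(-6))*(2 - 5)² = 504*(-3)² = 504*9 = 4536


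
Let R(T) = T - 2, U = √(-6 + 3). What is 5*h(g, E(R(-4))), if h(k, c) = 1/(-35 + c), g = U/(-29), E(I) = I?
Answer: -5/41 ≈ -0.12195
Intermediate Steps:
U = I*√3 (U = √(-3) = I*√3 ≈ 1.732*I)
R(T) = -2 + T
g = -I*√3/29 (g = (I*√3)/(-29) = (I*√3)*(-1/29) = -I*√3/29 ≈ -0.059726*I)
5*h(g, E(R(-4))) = 5/(-35 + (-2 - 4)) = 5/(-35 - 6) = 5/(-41) = 5*(-1/41) = -5/41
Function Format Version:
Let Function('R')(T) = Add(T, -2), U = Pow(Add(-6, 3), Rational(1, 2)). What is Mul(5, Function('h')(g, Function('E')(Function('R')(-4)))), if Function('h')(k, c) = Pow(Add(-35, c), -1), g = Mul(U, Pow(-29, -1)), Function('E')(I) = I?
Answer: Rational(-5, 41) ≈ -0.12195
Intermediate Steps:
U = Mul(I, Pow(3, Rational(1, 2))) (U = Pow(-3, Rational(1, 2)) = Mul(I, Pow(3, Rational(1, 2))) ≈ Mul(1.7320, I))
Function('R')(T) = Add(-2, T)
g = Mul(Rational(-1, 29), I, Pow(3, Rational(1, 2))) (g = Mul(Mul(I, Pow(3, Rational(1, 2))), Pow(-29, -1)) = Mul(Mul(I, Pow(3, Rational(1, 2))), Rational(-1, 29)) = Mul(Rational(-1, 29), I, Pow(3, Rational(1, 2))) ≈ Mul(-0.059726, I))
Mul(5, Function('h')(g, Function('E')(Function('R')(-4)))) = Mul(5, Pow(Add(-35, Add(-2, -4)), -1)) = Mul(5, Pow(Add(-35, -6), -1)) = Mul(5, Pow(-41, -1)) = Mul(5, Rational(-1, 41)) = Rational(-5, 41)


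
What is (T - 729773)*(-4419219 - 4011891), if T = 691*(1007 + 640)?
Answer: -3442455937440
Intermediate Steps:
T = 1138077 (T = 691*1647 = 1138077)
(T - 729773)*(-4419219 - 4011891) = (1138077 - 729773)*(-4419219 - 4011891) = 408304*(-8431110) = -3442455937440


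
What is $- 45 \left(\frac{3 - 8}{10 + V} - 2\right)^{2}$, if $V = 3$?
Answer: $- \frac{43245}{169} \approx -255.89$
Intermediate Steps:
$- 45 \left(\frac{3 - 8}{10 + V} - 2\right)^{2} = - 45 \left(\frac{3 - 8}{10 + 3} - 2\right)^{2} = - 45 \left(- \frac{5}{13} - 2\right)^{2} = - 45 \left(- \frac{31}{13}\right)^{2} = \left(-45\right) \frac{961}{169} = - \frac{43245}{169}$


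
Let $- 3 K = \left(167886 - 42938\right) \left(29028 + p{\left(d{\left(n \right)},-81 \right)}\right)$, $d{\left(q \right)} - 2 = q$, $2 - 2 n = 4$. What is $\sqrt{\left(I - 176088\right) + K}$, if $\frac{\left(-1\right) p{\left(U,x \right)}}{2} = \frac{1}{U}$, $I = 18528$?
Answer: $\frac{4 i \sqrt{680102499}}{3} \approx 34772.0 i$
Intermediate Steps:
$n = -1$ ($n = 1 - 2 = -1$)
$d{\left(q \right)} = 2 + q$
$p{\left(U,x \right)} = - \frac{2}{U}$
$K = - \frac{3626740648}{3}$ ($K = - \frac{\left(167886 - 42938\right) \left(29028 - \frac{2}{2 - 1}\right)}{3} = - \frac{124948 \left(29028 - \frac{2}{1}\right)}{3} = - \frac{124948 \left(29028 - 2\right)}{3} = - \frac{124948 \cdot 29026}{3} = \left(- \frac{1}{3}\right) 3626740648 = - \frac{3626740648}{3} \approx -1.2089 \cdot 10^{9}$)
$\sqrt{\left(I - 176088\right) + K} = \sqrt{\left(18528 - 176088\right) - \frac{3626740648}{3}} = \sqrt{-157560 - \frac{3626740648}{3}} = \sqrt{- \frac{3627213328}{3}} = \frac{4 i \sqrt{680102499}}{3}$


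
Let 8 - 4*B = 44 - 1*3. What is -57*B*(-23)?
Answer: -43263/4 ≈ -10816.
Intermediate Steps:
B = -33/4 (B = 2 - (44 - 1*3)/4 = 2 - (44 - 3)/4 = 2 - ¼*41 = 2 - 41/4 = -33/4 ≈ -8.2500)
-57*B*(-23) = -57*(-33/4)*(-23) = (1881/4)*(-23) = -43263/4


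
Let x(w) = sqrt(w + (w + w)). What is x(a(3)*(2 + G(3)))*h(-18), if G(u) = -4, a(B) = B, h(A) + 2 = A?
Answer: -60*I*sqrt(2) ≈ -84.853*I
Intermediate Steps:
h(A) = -2 + A
x(w) = sqrt(3)*sqrt(w) (x(w) = sqrt(w + 2*w) = sqrt(3*w) = sqrt(3)*sqrt(w))
x(a(3)*(2 + G(3)))*h(-18) = (sqrt(3)*sqrt(3*(2 - 4)))*(-2 - 18) = (sqrt(3)*sqrt(3*(-2)))*(-20) = (sqrt(3)*sqrt(-6))*(-20) = (sqrt(3)*(I*sqrt(6)))*(-20) = (3*I*sqrt(2))*(-20) = -60*I*sqrt(2)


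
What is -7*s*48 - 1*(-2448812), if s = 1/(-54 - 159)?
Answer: 173865764/71 ≈ 2.4488e+6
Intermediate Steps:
s = -1/213 (s = 1/(-213) = -1/213 ≈ -0.0046948)
-7*s*48 - 1*(-2448812) = -7*(-1/213)*48 - 1*(-2448812) = (7/213)*48 + 2448812 = 112/71 + 2448812 = 173865764/71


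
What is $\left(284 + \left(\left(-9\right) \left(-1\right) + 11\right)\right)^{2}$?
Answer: $92416$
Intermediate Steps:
$\left(284 + \left(\left(-9\right) \left(-1\right) + 11\right)\right)^{2} = \left(284 + \left(9 + 11\right)\right)^{2} = \left(284 + 20\right)^{2} = 304^{2} = 92416$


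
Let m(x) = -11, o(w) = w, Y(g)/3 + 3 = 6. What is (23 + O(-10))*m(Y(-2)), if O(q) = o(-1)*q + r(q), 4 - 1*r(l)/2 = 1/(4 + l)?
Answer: -1364/3 ≈ -454.67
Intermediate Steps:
r(l) = 8 - 2/(4 + l)
Y(g) = 9 (Y(g) = -9 + 3*6 = -9 + 18 = 9)
O(q) = -q + 2*(15 + 4*q)/(4 + q)
(23 + O(-10))*m(Y(-2)) = (23 + (30 - 1*(-10)² + 4*(-10))/(4 - 10))*(-11) = (23 + (30 - 1*100 - 40)/(-6))*(-11) = (23 - (30 - 100 - 40)/6)*(-11) = (23 - ⅙*(-110))*(-11) = (23 + 55/3)*(-11) = (124/3)*(-11) = -1364/3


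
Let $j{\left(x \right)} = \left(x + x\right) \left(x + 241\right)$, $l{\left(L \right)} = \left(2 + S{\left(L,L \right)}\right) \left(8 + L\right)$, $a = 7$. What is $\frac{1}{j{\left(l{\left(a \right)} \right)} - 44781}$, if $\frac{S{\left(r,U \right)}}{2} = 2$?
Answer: $\frac{1}{14799} \approx 6.7572 \cdot 10^{-5}$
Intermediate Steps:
$S{\left(r,U \right)} = 4$ ($S{\left(r,U \right)} = 2 \cdot 2 = 4$)
$l{\left(L \right)} = 48 + 6 L$ ($l{\left(L \right)} = \left(2 + 4\right) \left(8 + L\right) = 6 \left(8 + L\right) = 48 + 6 L$)
$j{\left(x \right)} = 2 x \left(241 + x\right)$
$\frac{1}{j{\left(l{\left(a \right)} \right)} - 44781} = \frac{1}{2 \left(48 + 6 \cdot 7\right) \left(241 + \left(48 + 6 \cdot 7\right)\right) - 44781} = \frac{1}{2 \left(48 + 42\right) \left(241 + \left(48 + 42\right)\right) - 44781} = \frac{1}{2 \cdot 90 \left(241 + 90\right) - 44781} = \frac{1}{2 \cdot 90 \cdot 331 - 44781} = \frac{1}{59580 - 44781} = \frac{1}{14799}$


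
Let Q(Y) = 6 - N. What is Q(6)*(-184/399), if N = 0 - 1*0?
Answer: -368/133 ≈ -2.7669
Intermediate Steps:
N = 0 (N = 0 + 0 = 0)
Q(Y) = 6 (Q(Y) = 6 - 1*0 = 6 + 0 = 6)
Q(6)*(-184/399) = 6*(-184/399) = -368/133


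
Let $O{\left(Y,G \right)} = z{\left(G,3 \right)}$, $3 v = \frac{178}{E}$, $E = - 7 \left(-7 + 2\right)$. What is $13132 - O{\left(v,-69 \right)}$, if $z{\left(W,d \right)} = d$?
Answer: $13129$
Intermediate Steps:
$E = 35$ ($E = \left(-7\right) \left(-5\right) = 35$)
$v = \frac{178}{105}$ ($v = \frac{178 \cdot \frac{1}{35}}{3} = \frac{1}{3} \cdot \frac{178}{35} = \frac{178}{105} \approx 1.6952$)
$O{\left(Y,G \right)} = 3$
$13132 - O{\left(v,-69 \right)} = 13132 - 3 = 13129$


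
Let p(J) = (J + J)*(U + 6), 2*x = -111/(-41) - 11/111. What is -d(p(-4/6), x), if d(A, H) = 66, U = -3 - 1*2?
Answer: -66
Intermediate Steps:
U = -5 (U = -3 - 2 = -5)
x = 5935/4551 (x = (-111/(-41) - 11/111)/2 = (-111*(-1/41) - 11*1/111)/2 = (111/41 - 11/111)/2 = (1/2)*(11870/4551) = 5935/4551 ≈ 1.3041)
p(J) = 2*J (p(J) = (J + J)*(-5 + 6) = (2*J)*1 = 2*J)
-d(p(-4/6), x) = -1*66 = -66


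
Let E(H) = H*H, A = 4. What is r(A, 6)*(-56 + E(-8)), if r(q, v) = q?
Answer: 32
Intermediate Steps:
E(H) = H²
r(A, 6)*(-56 + E(-8)) = 4*(-56 + (-8)²) = 4*(-56 + 64) = 4*8 = 32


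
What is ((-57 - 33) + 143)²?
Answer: 2809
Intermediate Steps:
((-57 - 33) + 143)² = (-90 + 143)² = 53² = 2809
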